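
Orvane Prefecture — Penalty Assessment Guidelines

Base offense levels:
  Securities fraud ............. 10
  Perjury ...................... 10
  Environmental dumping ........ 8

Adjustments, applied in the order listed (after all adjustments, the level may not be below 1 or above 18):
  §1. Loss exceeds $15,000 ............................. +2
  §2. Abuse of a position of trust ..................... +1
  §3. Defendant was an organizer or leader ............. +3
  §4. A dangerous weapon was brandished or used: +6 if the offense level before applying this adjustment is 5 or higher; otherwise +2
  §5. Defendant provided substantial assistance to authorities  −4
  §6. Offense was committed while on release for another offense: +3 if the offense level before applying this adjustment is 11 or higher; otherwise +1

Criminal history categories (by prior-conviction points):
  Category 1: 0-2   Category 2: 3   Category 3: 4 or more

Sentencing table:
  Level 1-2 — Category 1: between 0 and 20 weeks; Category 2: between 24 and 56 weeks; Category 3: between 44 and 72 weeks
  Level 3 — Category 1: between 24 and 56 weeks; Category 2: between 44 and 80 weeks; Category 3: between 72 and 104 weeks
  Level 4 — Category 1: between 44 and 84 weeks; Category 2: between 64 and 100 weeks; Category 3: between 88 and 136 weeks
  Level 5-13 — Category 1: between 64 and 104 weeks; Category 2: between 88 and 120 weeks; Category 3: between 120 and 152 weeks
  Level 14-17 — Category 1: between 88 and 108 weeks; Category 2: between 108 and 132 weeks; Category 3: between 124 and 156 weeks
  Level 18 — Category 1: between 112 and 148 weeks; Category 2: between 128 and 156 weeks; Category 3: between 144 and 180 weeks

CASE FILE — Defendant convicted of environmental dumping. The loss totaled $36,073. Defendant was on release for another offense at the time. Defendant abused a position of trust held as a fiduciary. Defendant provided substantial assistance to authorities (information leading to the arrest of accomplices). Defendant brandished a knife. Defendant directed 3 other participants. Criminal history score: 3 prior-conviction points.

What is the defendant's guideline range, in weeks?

Base offense level for environmental dumping: 8.
§1 applies: 8 + 2 = 10.
§2 applies: 10 + 1 = 11.
§3 applies: 11 + 3 = 14.
§4 applies (level before this adjustment is 14 ≥ 5, so +6): 14 + 6 = 20.
§5 applies: 20 − 4 = 16.
§6 applies (level before this adjustment is 16 ≥ 11, so +3): 16 + 3 = 19.
Level 19 exceeds the maximum of 18; capped at 18.
Final offense level: 18.
Criminal history: 3 prior points → Category 2 (3).
Level 18 falls in the 18 band.
Grid: Level 18 × Category 2 = 128-156 weeks.

128-156 weeks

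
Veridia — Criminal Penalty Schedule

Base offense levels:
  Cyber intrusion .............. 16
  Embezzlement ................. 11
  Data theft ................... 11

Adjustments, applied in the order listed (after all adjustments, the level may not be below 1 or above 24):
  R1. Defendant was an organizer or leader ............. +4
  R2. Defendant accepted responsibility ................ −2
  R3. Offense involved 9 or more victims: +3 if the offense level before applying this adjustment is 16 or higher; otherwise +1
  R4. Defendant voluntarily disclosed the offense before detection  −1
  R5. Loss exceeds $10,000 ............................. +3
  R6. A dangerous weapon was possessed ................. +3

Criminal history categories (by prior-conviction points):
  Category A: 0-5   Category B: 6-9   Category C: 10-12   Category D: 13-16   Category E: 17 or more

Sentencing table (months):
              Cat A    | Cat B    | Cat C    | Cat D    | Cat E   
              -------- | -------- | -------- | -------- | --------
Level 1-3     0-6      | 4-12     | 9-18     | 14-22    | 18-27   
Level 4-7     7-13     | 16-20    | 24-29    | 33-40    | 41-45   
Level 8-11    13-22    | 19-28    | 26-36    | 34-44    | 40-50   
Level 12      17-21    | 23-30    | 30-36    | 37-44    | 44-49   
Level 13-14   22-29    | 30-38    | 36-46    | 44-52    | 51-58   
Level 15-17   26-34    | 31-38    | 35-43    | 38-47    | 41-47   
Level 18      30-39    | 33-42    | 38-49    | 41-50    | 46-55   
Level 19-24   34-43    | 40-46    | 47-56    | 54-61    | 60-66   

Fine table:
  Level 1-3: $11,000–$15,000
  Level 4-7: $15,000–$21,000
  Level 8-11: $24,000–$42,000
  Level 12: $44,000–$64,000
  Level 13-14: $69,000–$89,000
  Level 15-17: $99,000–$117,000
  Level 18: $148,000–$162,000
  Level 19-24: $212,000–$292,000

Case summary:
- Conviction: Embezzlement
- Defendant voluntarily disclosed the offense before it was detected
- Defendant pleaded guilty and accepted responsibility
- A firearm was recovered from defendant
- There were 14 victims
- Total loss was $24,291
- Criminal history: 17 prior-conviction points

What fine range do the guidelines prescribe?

Base offense level for embezzlement: 11.
R1 does not apply.
R2 applies: 11 − 2 = 9.
R3 applies (level before this adjustment is 9 < 16, so +1): 9 + 1 = 10.
R4 applies: 10 − 1 = 9.
R5 applies: 9 + 3 = 12.
R6 applies: 12 + 3 = 15.
Final offense level: 15.
Level 15 falls in the 15-17 band.
Fine table: Level 15-17 → $99,000–$117,000.

$99,000–$117,000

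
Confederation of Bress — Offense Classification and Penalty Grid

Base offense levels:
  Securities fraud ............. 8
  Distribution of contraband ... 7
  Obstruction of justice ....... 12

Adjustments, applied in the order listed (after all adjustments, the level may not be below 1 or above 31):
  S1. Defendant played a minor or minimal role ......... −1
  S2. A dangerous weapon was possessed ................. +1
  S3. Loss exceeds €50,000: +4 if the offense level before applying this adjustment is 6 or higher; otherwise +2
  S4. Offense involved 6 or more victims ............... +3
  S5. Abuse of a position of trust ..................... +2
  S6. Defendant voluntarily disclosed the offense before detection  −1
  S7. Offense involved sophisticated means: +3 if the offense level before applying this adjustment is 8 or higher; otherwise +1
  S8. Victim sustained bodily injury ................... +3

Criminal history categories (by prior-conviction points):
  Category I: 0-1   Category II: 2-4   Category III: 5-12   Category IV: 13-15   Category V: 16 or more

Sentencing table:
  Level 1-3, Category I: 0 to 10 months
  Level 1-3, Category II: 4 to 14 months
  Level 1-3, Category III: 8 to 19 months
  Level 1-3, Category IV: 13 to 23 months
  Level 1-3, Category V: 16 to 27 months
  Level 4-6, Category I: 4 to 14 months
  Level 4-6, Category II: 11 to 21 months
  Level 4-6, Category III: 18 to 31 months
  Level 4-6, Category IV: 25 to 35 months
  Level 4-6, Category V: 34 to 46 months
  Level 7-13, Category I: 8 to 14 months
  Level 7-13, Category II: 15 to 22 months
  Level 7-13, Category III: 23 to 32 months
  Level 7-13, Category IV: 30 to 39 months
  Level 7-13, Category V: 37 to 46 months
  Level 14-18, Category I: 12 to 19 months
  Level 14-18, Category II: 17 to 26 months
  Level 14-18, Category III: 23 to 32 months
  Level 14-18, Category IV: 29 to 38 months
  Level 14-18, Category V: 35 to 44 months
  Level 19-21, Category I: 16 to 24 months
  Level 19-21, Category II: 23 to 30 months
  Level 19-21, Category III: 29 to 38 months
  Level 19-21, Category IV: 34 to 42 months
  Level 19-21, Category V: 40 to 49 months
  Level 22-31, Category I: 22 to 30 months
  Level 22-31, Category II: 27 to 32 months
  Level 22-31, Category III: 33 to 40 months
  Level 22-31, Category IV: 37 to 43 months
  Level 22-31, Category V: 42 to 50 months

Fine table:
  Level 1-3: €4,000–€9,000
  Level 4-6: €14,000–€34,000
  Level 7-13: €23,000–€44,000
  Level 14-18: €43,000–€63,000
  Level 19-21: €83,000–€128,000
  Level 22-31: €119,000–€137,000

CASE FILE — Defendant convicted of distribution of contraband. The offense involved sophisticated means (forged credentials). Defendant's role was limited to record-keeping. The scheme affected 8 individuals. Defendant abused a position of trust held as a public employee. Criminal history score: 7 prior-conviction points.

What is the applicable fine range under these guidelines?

€43,000–€63,000

Base offense level for distribution of contraband: 7.
S1 applies: 7 − 1 = 6.
S3 does not apply.
S4 applies: 6 + 3 = 9.
S5 applies: 9 + 2 = 11.
S6 does not apply.
S7 applies (level before this adjustment is 11 ≥ 8, so +3): 11 + 3 = 14.
S8 does not apply.
Final offense level: 14.
Level 14 falls in the 14-18 band.
Fine table: Level 14-18 → €43,000–€63,000.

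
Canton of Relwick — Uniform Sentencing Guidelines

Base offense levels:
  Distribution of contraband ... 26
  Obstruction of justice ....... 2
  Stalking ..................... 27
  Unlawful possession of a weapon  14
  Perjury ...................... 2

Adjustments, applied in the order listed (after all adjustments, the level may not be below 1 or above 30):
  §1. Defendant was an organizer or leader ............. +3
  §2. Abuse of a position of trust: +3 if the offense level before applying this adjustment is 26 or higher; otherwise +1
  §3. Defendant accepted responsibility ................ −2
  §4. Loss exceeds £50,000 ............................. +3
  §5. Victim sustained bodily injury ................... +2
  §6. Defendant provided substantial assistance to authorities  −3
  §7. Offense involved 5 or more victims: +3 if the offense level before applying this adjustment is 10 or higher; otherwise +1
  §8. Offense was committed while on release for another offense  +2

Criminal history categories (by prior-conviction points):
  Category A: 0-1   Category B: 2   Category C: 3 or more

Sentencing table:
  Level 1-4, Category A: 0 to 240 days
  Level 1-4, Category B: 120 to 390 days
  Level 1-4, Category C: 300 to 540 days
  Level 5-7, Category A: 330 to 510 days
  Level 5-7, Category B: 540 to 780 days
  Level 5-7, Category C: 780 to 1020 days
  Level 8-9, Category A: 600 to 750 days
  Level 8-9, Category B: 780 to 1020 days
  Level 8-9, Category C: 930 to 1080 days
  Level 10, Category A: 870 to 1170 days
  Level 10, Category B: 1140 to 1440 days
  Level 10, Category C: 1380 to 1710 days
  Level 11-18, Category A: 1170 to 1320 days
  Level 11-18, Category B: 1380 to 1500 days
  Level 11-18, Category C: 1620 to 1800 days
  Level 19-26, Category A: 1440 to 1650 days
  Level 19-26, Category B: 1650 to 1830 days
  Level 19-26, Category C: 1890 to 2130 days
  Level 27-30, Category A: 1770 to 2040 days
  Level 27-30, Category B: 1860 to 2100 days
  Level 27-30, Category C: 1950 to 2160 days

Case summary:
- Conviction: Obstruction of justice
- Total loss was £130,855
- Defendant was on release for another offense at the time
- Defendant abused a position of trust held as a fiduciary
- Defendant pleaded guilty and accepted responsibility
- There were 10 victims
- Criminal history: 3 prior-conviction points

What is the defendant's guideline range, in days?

780-1020 days

Base offense level for obstruction of justice: 2.
§2 applies (level before this adjustment is 2 < 26, so +1): 2 + 1 = 3.
§3 applies: 3 − 2 = 1.
§4 applies: 1 + 3 = 4.
§6 does not apply.
§7 applies (level before this adjustment is 4 < 10, so +1): 4 + 1 = 5.
§8 applies: 5 + 2 = 7.
Final offense level: 7.
Criminal history: 3 prior points → Category C (3+).
Level 7 falls in the 5-7 band.
Grid: Level 5-7 × Category C = 780-1020 days.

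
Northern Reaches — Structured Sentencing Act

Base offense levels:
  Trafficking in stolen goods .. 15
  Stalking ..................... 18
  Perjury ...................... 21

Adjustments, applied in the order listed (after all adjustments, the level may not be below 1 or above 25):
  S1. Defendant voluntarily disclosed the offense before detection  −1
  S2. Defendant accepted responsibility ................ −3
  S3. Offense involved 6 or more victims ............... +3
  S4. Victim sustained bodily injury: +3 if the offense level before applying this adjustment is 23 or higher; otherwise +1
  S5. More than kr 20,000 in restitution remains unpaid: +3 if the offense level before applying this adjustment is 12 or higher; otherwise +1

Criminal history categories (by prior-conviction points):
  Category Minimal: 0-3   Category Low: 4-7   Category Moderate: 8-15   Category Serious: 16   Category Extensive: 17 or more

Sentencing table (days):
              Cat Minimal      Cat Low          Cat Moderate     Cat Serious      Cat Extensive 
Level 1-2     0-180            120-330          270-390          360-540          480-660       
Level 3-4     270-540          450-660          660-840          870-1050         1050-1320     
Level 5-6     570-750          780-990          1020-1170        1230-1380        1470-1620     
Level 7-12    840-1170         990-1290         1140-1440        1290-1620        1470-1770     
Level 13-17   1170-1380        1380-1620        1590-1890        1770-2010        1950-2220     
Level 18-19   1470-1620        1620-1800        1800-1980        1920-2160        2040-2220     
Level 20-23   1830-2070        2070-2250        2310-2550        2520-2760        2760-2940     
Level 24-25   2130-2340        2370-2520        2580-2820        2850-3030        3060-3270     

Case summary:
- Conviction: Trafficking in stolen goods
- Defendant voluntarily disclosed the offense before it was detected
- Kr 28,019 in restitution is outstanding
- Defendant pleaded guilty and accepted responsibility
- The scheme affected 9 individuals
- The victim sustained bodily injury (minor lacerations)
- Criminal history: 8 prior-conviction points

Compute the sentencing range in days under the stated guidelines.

Base offense level for trafficking in stolen goods: 15.
S1 applies: 15 − 1 = 14.
S2 applies: 14 − 3 = 11.
S3 applies: 11 + 3 = 14.
S4 applies (level before this adjustment is 14 < 23, so +1): 14 + 1 = 15.
S5 applies (level before this adjustment is 15 ≥ 12, so +3): 15 + 3 = 18.
Final offense level: 18.
Criminal history: 8 prior points → Category Moderate (8-15).
Level 18 falls in the 18-19 band.
Grid: Level 18-19 × Category Moderate = 1800-1980 days.

1800-1980 days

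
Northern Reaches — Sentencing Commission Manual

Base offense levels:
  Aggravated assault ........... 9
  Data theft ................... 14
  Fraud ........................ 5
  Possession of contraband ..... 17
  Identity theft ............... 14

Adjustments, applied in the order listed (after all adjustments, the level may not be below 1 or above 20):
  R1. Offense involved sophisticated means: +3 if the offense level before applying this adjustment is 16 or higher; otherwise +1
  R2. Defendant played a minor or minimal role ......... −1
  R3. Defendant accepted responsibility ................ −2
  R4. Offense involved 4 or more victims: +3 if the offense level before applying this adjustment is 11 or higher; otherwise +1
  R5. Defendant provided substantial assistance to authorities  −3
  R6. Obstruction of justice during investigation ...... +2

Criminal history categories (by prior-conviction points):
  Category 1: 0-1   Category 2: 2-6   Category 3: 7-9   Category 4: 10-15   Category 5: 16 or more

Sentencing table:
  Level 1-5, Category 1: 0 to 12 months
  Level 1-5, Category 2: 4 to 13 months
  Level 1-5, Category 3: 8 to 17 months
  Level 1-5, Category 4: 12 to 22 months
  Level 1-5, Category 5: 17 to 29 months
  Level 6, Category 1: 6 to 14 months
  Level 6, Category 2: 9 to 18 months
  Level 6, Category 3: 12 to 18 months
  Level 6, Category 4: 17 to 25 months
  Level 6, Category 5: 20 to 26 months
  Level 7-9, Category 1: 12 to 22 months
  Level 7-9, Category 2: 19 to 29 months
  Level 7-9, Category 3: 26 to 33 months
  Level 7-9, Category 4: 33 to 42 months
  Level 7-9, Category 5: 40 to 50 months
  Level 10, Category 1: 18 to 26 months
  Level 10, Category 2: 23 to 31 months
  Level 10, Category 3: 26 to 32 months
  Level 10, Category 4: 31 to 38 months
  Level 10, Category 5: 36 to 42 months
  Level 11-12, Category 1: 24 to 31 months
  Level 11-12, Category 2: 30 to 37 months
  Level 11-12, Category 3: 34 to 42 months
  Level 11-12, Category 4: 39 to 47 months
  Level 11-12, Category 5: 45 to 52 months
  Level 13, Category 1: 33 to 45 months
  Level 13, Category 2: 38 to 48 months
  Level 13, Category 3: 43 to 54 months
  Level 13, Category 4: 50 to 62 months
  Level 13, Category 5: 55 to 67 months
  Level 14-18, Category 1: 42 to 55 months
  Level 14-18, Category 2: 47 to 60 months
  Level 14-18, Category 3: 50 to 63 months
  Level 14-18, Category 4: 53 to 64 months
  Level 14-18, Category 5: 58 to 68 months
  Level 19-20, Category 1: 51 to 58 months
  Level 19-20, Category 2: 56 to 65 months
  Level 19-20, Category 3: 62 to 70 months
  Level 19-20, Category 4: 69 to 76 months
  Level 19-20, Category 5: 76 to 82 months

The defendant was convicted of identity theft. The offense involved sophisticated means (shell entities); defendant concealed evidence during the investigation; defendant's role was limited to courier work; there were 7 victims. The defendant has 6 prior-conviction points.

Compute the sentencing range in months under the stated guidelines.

Base offense level for identity theft: 14.
R1 applies (level before this adjustment is 14 < 16, so +1): 14 + 1 = 15.
R2 applies: 15 − 1 = 14.
R4 applies (level before this adjustment is 14 ≥ 11, so +3): 14 + 3 = 17.
R6 applies: 17 + 2 = 19.
Final offense level: 19.
Criminal history: 6 prior points → Category 2 (2-6).
Level 19 falls in the 19-20 band.
Grid: Level 19-20 × Category 2 = 56-65 months.

56-65 months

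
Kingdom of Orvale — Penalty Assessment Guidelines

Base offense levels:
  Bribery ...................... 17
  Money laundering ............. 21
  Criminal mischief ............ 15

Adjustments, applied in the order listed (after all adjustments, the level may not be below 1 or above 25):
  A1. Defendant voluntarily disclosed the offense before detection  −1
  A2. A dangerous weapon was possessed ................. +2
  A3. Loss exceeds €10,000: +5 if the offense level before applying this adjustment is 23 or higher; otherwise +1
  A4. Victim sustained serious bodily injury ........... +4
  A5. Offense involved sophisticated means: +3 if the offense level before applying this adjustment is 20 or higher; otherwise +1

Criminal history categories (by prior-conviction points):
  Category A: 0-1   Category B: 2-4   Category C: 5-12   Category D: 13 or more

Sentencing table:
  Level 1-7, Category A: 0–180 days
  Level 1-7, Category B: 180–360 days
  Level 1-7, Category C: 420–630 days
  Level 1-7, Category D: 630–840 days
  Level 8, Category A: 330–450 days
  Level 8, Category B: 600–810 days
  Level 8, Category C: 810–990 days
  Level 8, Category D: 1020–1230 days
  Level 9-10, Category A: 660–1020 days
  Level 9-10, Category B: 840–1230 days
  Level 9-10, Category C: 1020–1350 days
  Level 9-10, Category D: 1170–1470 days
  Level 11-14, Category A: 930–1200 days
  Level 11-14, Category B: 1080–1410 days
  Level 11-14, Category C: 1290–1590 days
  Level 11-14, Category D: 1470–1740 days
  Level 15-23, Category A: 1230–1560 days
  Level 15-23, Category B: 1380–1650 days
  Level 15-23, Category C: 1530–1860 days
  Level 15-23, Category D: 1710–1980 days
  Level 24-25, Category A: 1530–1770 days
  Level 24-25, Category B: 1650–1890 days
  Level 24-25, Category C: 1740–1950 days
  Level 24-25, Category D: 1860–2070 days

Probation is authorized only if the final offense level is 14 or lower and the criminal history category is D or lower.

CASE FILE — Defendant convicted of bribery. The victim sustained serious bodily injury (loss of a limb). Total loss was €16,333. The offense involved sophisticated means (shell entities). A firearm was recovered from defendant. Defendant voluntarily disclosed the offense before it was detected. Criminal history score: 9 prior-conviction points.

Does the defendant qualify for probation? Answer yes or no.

No

Base offense level for bribery: 17.
A1 applies: 17 − 1 = 16.
A2 applies: 16 + 2 = 18.
A3 applies (level before this adjustment is 18 < 23, so +1): 18 + 1 = 19.
A4 applies: 19 + 4 = 23.
A5 applies (level before this adjustment is 23 ≥ 20, so +3): 23 + 3 = 26.
Level 26 exceeds the maximum of 25; capped at 25.
Final offense level: 25.
Criminal history: 9 prior points → Category C (5-12).
Level 25 falls in the 24-25 band.
Grid: Level 24-25 × Category C = 1740-1950 days.
Probation check: level 25 > 14 and category C ≤ D → not eligible.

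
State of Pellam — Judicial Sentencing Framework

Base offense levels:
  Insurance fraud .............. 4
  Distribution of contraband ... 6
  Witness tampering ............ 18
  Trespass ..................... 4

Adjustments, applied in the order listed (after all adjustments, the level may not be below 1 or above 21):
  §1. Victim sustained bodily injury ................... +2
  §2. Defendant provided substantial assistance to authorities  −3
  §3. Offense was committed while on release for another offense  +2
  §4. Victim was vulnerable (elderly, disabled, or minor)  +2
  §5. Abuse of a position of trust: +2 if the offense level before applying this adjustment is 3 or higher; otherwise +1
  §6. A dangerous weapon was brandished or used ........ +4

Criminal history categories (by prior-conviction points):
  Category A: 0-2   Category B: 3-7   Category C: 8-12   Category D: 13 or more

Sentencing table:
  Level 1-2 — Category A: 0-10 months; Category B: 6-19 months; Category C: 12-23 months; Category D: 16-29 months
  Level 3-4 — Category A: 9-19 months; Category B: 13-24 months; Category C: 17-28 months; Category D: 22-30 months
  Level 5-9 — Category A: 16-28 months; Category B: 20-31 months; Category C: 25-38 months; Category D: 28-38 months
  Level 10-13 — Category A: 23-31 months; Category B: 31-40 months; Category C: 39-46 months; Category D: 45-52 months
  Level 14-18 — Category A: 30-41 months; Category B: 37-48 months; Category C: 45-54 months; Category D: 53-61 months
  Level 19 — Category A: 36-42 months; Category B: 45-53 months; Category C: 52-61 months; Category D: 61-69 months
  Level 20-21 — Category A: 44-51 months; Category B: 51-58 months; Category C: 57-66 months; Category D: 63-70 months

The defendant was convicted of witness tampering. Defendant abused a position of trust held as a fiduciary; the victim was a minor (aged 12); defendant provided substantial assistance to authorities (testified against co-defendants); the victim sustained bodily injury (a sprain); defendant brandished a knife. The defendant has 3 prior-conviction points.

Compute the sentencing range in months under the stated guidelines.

51-58 months

Base offense level for witness tampering: 18.
§1 applies: 18 + 2 = 20.
§2 applies: 20 − 3 = 17.
§4 applies: 17 + 2 = 19.
§5 applies (level before this adjustment is 19 ≥ 3, so +2): 19 + 2 = 21.
§6 applies: 21 + 4 = 25.
Level 25 exceeds the maximum of 21; capped at 21.
Final offense level: 21.
Criminal history: 3 prior points → Category B (3-7).
Level 21 falls in the 20-21 band.
Grid: Level 20-21 × Category B = 51-58 months.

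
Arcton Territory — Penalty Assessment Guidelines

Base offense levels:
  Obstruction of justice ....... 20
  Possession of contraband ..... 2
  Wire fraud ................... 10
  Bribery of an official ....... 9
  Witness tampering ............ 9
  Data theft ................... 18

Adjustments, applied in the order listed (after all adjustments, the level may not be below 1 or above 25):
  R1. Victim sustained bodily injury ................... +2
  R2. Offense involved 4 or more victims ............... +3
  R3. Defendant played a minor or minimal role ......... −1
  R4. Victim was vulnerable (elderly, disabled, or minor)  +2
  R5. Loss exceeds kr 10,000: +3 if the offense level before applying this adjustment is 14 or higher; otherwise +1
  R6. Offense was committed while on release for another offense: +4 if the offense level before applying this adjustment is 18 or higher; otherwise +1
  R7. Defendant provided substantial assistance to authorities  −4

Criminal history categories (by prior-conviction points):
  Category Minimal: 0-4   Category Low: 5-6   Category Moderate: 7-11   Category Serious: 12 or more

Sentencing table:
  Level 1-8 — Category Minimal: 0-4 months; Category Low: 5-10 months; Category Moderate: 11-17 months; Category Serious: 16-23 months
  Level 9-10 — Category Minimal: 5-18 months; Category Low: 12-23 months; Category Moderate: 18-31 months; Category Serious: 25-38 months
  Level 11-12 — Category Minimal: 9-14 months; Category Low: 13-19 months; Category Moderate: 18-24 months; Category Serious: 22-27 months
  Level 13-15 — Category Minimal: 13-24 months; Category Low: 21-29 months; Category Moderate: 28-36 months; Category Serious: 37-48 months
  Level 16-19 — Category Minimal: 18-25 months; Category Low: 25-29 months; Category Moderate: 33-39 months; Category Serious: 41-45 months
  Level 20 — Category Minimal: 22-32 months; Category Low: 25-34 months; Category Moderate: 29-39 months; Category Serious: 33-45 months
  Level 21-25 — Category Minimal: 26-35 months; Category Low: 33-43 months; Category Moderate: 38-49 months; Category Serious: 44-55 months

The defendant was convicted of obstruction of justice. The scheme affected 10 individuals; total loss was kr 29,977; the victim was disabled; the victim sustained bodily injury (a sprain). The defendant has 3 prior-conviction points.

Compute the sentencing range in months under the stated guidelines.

26-35 months

Base offense level for obstruction of justice: 20.
R1 applies: 20 + 2 = 22.
R2 applies: 22 + 3 = 25.
R3 does not apply.
R4 applies: 25 + 2 = 27.
R5 applies (level before this adjustment is 27 ≥ 14, so +3): 27 + 3 = 30.
R6 does not apply.
R7 does not apply.
Level 30 exceeds the maximum of 25; capped at 25.
Final offense level: 25.
Criminal history: 3 prior points → Category Minimal (0-4).
Level 25 falls in the 21-25 band.
Grid: Level 21-25 × Category Minimal = 26-35 months.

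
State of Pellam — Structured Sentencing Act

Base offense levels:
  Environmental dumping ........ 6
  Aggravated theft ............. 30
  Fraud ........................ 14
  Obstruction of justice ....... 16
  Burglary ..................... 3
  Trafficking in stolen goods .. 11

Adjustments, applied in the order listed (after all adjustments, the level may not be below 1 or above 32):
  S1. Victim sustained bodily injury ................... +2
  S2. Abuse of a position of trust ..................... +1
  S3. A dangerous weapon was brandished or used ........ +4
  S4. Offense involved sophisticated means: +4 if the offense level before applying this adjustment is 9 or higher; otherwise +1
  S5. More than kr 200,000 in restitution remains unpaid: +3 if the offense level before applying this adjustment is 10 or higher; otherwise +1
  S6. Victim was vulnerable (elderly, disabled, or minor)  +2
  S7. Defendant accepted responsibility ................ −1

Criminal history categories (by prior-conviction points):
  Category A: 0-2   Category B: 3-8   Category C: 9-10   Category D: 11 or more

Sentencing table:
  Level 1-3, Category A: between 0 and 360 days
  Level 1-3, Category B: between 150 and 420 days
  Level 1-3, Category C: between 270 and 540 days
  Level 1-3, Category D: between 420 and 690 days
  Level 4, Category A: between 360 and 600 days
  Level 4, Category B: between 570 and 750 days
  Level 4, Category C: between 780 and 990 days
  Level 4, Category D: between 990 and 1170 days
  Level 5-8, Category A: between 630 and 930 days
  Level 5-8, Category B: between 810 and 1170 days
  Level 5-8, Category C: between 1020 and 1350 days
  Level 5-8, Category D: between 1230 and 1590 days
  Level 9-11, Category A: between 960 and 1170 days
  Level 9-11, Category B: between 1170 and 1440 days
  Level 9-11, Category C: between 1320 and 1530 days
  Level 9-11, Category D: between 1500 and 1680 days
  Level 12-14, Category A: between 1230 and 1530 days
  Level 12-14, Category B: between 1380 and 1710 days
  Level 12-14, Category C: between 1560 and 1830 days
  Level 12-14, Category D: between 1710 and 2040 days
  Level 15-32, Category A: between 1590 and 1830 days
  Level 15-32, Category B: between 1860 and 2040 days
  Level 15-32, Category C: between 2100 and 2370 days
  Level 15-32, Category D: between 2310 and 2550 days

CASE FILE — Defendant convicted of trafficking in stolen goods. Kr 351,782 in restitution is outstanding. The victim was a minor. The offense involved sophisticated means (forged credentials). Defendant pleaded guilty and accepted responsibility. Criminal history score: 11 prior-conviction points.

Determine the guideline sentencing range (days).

2310-2550 days

Base offense level for trafficking in stolen goods: 11.
S1 does not apply.
S4 applies (level before this adjustment is 11 ≥ 9, so +4): 11 + 4 = 15.
S5 applies (level before this adjustment is 15 ≥ 10, so +3): 15 + 3 = 18.
S6 applies: 18 + 2 = 20.
S7 applies: 20 − 1 = 19.
Final offense level: 19.
Criminal history: 11 prior points → Category D (11+).
Level 19 falls in the 15-32 band.
Grid: Level 15-32 × Category D = 2310-2550 days.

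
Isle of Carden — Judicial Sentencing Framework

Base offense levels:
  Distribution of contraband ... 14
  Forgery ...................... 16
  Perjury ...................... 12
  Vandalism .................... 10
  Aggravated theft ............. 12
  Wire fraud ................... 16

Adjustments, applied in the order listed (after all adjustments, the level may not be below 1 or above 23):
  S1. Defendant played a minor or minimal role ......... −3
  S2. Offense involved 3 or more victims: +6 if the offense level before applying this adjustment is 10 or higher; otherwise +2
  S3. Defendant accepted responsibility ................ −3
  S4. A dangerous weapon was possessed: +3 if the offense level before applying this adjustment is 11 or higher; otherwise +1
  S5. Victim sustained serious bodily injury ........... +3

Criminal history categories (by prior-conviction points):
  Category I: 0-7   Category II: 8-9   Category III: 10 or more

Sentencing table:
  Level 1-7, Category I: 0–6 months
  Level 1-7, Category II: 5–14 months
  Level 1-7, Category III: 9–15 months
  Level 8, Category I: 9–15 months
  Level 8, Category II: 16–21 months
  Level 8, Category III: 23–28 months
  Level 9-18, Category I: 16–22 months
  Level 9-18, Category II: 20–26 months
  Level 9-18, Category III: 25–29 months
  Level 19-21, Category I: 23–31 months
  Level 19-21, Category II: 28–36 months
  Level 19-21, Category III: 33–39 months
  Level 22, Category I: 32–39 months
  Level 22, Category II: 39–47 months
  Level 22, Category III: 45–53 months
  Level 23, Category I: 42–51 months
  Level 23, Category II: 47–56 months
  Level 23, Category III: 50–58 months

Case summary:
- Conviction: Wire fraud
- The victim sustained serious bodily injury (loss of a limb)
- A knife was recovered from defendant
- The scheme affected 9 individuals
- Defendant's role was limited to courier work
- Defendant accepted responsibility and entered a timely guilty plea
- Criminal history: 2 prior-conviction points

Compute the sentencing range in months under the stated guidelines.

32-39 months

Base offense level for wire fraud: 16.
S1 applies: 16 − 3 = 13.
S2 applies (level before this adjustment is 13 ≥ 10, so +6): 13 + 6 = 19.
S3 applies: 19 − 3 = 16.
S4 applies (level before this adjustment is 16 ≥ 11, so +3): 16 + 3 = 19.
S5 applies: 19 + 3 = 22.
Final offense level: 22.
Criminal history: 2 prior points → Category I (0-7).
Level 22 falls in the 22 band.
Grid: Level 22 × Category I = 32-39 months.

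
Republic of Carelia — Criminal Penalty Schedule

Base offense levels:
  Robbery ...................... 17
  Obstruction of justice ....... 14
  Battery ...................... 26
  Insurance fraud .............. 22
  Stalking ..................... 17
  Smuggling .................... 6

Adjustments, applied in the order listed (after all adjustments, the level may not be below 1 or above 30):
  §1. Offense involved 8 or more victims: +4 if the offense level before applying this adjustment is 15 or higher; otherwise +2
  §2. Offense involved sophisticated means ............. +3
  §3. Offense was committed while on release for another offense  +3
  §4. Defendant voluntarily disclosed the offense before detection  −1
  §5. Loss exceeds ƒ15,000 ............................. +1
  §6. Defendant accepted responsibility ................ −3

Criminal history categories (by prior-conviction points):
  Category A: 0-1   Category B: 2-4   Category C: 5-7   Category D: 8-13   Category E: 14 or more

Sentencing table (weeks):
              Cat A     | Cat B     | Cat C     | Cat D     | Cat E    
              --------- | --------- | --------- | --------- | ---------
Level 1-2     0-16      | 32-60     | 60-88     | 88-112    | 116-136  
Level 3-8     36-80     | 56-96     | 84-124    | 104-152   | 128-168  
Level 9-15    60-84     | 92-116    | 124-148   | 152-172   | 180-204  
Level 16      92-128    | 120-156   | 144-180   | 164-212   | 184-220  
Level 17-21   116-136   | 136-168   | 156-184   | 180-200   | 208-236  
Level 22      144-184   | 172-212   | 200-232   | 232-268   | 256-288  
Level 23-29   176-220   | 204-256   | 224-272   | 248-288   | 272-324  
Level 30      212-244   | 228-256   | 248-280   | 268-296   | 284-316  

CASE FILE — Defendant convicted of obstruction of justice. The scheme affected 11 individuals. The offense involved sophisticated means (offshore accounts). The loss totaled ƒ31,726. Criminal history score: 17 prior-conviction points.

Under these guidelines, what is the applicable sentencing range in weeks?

208-236 weeks

Base offense level for obstruction of justice: 14.
§1 applies (level before this adjustment is 14 < 15, so +2): 14 + 2 = 16.
§2 applies: 16 + 3 = 19.
§4 does not apply.
§5 applies: 19 + 1 = 20.
Final offense level: 20.
Criminal history: 17 prior points → Category E (14+).
Level 20 falls in the 17-21 band.
Grid: Level 17-21 × Category E = 208-236 weeks.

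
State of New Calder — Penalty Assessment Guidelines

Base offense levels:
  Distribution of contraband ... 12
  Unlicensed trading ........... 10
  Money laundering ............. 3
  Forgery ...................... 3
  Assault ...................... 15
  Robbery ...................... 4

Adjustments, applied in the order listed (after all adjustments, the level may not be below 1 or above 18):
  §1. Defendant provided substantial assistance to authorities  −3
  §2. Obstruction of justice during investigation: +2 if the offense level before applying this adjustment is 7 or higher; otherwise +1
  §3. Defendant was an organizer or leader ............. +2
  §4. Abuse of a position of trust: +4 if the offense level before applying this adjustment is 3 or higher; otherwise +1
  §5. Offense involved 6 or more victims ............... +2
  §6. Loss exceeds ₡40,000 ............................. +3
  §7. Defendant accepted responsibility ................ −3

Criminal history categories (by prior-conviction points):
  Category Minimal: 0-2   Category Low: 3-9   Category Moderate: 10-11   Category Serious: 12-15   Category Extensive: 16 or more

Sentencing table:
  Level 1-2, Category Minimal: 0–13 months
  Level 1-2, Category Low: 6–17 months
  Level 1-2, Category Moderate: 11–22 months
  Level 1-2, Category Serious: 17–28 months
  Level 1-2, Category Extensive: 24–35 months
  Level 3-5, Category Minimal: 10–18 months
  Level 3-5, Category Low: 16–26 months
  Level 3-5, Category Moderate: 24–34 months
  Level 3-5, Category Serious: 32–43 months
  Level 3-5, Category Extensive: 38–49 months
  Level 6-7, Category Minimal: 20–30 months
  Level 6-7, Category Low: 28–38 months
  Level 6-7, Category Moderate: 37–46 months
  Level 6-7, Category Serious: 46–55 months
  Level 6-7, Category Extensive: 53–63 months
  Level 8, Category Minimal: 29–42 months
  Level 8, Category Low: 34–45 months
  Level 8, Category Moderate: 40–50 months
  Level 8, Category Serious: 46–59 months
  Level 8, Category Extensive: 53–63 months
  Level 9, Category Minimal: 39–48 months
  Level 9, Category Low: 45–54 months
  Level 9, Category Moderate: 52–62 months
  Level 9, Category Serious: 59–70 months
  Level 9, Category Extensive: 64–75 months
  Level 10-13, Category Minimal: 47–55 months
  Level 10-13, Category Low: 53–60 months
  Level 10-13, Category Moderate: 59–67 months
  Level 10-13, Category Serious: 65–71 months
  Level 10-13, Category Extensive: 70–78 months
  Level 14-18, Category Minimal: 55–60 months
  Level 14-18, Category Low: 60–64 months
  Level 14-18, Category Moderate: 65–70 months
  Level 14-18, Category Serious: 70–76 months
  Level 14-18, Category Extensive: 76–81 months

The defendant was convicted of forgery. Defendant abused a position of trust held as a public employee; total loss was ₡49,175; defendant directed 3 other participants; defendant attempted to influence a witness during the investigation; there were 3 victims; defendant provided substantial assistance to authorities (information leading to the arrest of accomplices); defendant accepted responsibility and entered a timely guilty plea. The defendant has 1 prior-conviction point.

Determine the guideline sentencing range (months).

Base offense level for forgery: 3.
§1 applies: 3 − 3 = 0.
§2 applies (level before this adjustment is 0 < 7, so +1): 0 + 1 = 1.
§3 applies: 1 + 2 = 3.
§4 applies (level before this adjustment is 3 ≥ 3, so +4): 3 + 4 = 7.
§6 applies: 7 + 3 = 10.
§7 applies: 10 − 3 = 7.
Final offense level: 7.
Criminal history: 1 prior point → Category Minimal (0-2).
Level 7 falls in the 6-7 band.
Grid: Level 6-7 × Category Minimal = 20-30 months.

20-30 months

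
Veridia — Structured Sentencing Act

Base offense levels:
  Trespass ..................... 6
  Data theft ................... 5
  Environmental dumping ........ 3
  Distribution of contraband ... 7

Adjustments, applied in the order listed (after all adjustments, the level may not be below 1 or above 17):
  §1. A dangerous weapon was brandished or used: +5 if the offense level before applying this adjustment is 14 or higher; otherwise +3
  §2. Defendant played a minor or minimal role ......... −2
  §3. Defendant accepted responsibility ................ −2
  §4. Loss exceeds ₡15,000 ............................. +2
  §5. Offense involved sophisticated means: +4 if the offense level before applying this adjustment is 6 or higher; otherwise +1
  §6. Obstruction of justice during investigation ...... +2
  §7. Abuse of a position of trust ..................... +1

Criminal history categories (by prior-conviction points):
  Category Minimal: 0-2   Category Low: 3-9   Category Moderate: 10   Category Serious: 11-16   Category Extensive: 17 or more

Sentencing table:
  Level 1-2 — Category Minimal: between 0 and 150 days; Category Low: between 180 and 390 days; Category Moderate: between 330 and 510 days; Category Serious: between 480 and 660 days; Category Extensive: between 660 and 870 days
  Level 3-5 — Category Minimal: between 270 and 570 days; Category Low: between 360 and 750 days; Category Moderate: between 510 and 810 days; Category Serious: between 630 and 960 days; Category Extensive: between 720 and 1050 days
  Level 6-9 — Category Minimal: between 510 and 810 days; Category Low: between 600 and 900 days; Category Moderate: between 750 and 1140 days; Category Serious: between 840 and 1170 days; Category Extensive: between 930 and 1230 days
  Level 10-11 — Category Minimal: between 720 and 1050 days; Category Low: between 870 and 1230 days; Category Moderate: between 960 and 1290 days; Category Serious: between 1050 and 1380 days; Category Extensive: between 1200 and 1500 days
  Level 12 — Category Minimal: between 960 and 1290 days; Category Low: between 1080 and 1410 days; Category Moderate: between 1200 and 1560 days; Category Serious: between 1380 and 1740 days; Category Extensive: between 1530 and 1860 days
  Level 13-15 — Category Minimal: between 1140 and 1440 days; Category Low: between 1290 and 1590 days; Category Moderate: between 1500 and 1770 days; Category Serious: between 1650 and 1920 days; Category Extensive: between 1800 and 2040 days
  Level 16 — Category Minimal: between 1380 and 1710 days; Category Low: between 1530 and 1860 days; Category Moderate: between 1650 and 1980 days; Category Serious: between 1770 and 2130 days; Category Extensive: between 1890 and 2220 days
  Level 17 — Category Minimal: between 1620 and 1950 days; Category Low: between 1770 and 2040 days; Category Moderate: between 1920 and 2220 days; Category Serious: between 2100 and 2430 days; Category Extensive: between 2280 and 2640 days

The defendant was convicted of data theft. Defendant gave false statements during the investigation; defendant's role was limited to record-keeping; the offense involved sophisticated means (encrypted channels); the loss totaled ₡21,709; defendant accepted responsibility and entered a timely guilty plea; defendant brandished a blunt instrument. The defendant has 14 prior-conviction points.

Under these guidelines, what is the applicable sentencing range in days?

Base offense level for data theft: 5.
§1 applies (level before this adjustment is 5 < 14, so +3): 5 + 3 = 8.
§2 applies: 8 − 2 = 6.
§3 applies: 6 − 2 = 4.
§4 applies: 4 + 2 = 6.
§5 applies (level before this adjustment is 6 ≥ 6, so +4): 6 + 4 = 10.
§6 applies: 10 + 2 = 12.
§7 does not apply.
Final offense level: 12.
Criminal history: 14 prior points → Category Serious (11-16).
Level 12 falls in the 12 band.
Grid: Level 12 × Category Serious = 1380-1740 days.

1380-1740 days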